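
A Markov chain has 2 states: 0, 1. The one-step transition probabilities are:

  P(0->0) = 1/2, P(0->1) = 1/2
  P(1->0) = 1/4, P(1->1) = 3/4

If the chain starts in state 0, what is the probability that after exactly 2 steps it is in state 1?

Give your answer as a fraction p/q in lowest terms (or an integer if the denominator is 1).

Computing P^2 by repeated multiplication:
P^1 =
  0: [1/2, 1/2]
  1: [1/4, 3/4]
P^2 =
  0: [3/8, 5/8]
  1: [5/16, 11/16]

(P^2)[0 -> 1] = 5/8

Answer: 5/8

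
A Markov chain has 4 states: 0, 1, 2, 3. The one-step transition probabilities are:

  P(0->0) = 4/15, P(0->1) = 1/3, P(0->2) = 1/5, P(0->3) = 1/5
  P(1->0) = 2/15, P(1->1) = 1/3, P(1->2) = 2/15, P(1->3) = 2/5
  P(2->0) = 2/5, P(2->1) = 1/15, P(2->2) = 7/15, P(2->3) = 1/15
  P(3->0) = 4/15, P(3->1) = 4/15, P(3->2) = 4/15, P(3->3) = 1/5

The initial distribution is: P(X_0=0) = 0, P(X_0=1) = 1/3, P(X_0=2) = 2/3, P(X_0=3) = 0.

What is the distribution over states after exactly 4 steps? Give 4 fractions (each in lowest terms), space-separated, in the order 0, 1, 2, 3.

Answer: 2746/10125 37357/151875 41192/151875 10712/50625

Derivation:
Propagating the distribution step by step (d_{t+1} = d_t * P):
d_0 = (0=0, 1=1/3, 2=2/3, 3=0)
  d_1[0] = 0*4/15 + 1/3*2/15 + 2/3*2/5 + 0*4/15 = 14/45
  d_1[1] = 0*1/3 + 1/3*1/3 + 2/3*1/15 + 0*4/15 = 7/45
  d_1[2] = 0*1/5 + 1/3*2/15 + 2/3*7/15 + 0*4/15 = 16/45
  d_1[3] = 0*1/5 + 1/3*2/5 + 2/3*1/15 + 0*1/5 = 8/45
d_1 = (0=14/45, 1=7/45, 2=16/45, 3=8/45)
  d_2[0] = 14/45*4/15 + 7/45*2/15 + 16/45*2/5 + 8/45*4/15 = 22/75
  d_2[1] = 14/45*1/3 + 7/45*1/3 + 16/45*1/15 + 8/45*4/15 = 17/75
  d_2[2] = 14/45*1/5 + 7/45*2/15 + 16/45*7/15 + 8/45*4/15 = 8/27
  d_2[3] = 14/45*1/5 + 7/45*2/5 + 16/45*1/15 + 8/45*1/5 = 124/675
d_2 = (0=22/75, 1=17/75, 2=8/27, 3=124/675)
  d_3[0] = 22/75*4/15 + 17/75*2/15 + 8/27*2/5 + 124/675*4/15 = 2794/10125
  d_3[1] = 22/75*1/3 + 17/75*1/3 + 8/27*1/15 + 124/675*4/15 = 817/3375
  d_3[2] = 22/75*1/5 + 17/75*2/15 + 8/27*7/15 + 124/675*4/15 = 932/3375
  d_3[3] = 22/75*1/5 + 17/75*2/5 + 8/27*1/15 + 124/675*1/5 = 2084/10125
d_3 = (0=2794/10125, 1=817/3375, 2=932/3375, 3=2084/10125)
  d_4[0] = 2794/10125*4/15 + 817/3375*2/15 + 932/3375*2/5 + 2084/10125*4/15 = 2746/10125
  d_4[1] = 2794/10125*1/3 + 817/3375*1/3 + 932/3375*1/15 + 2084/10125*4/15 = 37357/151875
  d_4[2] = 2794/10125*1/5 + 817/3375*2/15 + 932/3375*7/15 + 2084/10125*4/15 = 41192/151875
  d_4[3] = 2794/10125*1/5 + 817/3375*2/5 + 932/3375*1/15 + 2084/10125*1/5 = 10712/50625
d_4 = (0=2746/10125, 1=37357/151875, 2=41192/151875, 3=10712/50625)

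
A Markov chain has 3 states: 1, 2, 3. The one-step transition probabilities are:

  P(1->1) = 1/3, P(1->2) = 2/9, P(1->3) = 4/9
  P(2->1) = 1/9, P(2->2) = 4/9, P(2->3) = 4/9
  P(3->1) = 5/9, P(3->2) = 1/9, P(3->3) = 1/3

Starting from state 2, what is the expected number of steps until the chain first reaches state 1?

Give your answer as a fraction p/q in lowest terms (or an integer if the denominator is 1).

Answer: 45/13

Derivation:
Let h_i = expected steps to first reach 1 from state i.
Boundary: h_1 = 0.
First-step equations for the other states:
  h_2 = 1 + 1/9*h_1 + 4/9*h_2 + 4/9*h_3
  h_3 = 1 + 5/9*h_1 + 1/9*h_2 + 1/3*h_3

Substituting h_1 = 0 and rearranging gives the linear system (I - Q) h = 1:
  [5/9, -4/9] . (h_2, h_3) = 1
  [-1/9, 2/3] . (h_2, h_3) = 1

Solving yields:
  h_2 = 45/13
  h_3 = 27/13

Starting state is 2, so the expected hitting time is h_2 = 45/13.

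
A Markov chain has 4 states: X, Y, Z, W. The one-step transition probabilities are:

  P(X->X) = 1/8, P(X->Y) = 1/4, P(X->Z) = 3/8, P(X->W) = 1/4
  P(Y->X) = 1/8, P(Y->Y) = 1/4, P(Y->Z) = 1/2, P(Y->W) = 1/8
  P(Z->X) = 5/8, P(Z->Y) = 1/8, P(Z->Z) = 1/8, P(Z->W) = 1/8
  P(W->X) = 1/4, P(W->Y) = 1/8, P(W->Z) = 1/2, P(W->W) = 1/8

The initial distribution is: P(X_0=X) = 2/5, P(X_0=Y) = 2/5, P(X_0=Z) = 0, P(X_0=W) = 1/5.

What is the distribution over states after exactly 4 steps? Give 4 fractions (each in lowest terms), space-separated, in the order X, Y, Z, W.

Answer: 6443/20480 191/1024 6891/20480 1663/10240

Derivation:
Propagating the distribution step by step (d_{t+1} = d_t * P):
d_0 = (X=2/5, Y=2/5, Z=0, W=1/5)
  d_1[X] = 2/5*1/8 + 2/5*1/8 + 0*5/8 + 1/5*1/4 = 3/20
  d_1[Y] = 2/5*1/4 + 2/5*1/4 + 0*1/8 + 1/5*1/8 = 9/40
  d_1[Z] = 2/5*3/8 + 2/5*1/2 + 0*1/8 + 1/5*1/2 = 9/20
  d_1[W] = 2/5*1/4 + 2/5*1/8 + 0*1/8 + 1/5*1/8 = 7/40
d_1 = (X=3/20, Y=9/40, Z=9/20, W=7/40)
  d_2[X] = 3/20*1/8 + 9/40*1/8 + 9/20*5/8 + 7/40*1/4 = 119/320
  d_2[Y] = 3/20*1/4 + 9/40*1/4 + 9/20*1/8 + 7/40*1/8 = 11/64
  d_2[Z] = 3/20*3/8 + 9/40*1/2 + 9/20*1/8 + 7/40*1/2 = 5/16
  d_2[W] = 3/20*1/4 + 9/40*1/8 + 9/20*1/8 + 7/40*1/8 = 23/160
d_2 = (X=119/320, Y=11/64, Z=5/16, W=23/160)
  d_3[X] = 119/320*1/8 + 11/64*1/8 + 5/16*5/8 + 23/160*1/4 = 383/1280
  d_3[Y] = 119/320*1/4 + 11/64*1/4 + 5/16*1/8 + 23/160*1/8 = 247/1280
  d_3[Z] = 119/320*3/8 + 11/64*1/2 + 5/16*1/8 + 23/160*1/2 = 861/2560
  d_3[W] = 119/320*1/4 + 11/64*1/8 + 5/16*1/8 + 23/160*1/8 = 439/2560
d_3 = (X=383/1280, Y=247/1280, Z=861/2560, W=439/2560)
  d_4[X] = 383/1280*1/8 + 247/1280*1/8 + 861/2560*5/8 + 439/2560*1/4 = 6443/20480
  d_4[Y] = 383/1280*1/4 + 247/1280*1/4 + 861/2560*1/8 + 439/2560*1/8 = 191/1024
  d_4[Z] = 383/1280*3/8 + 247/1280*1/2 + 861/2560*1/8 + 439/2560*1/2 = 6891/20480
  d_4[W] = 383/1280*1/4 + 247/1280*1/8 + 861/2560*1/8 + 439/2560*1/8 = 1663/10240
d_4 = (X=6443/20480, Y=191/1024, Z=6891/20480, W=1663/10240)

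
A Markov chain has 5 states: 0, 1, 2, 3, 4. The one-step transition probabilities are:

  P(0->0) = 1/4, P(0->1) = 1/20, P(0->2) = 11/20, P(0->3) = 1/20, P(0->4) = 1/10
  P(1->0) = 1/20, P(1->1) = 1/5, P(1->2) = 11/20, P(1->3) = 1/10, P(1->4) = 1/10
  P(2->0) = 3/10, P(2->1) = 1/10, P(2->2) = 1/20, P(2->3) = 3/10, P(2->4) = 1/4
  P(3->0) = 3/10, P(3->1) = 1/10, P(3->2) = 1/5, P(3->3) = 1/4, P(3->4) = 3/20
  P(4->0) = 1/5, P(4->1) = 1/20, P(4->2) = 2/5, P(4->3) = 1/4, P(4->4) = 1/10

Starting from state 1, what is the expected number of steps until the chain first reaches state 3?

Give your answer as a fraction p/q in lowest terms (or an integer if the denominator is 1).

Let h_i = expected steps to first reach 3 from state i.
Boundary: h_3 = 0.
First-step equations for the other states:
  h_0 = 1 + 1/4*h_0 + 1/20*h_1 + 11/20*h_2 + 1/20*h_3 + 1/10*h_4
  h_1 = 1 + 1/20*h_0 + 1/5*h_1 + 11/20*h_2 + 1/10*h_3 + 1/10*h_4
  h_2 = 1 + 3/10*h_0 + 1/10*h_1 + 1/20*h_2 + 3/10*h_3 + 1/4*h_4
  h_4 = 1 + 1/5*h_0 + 1/20*h_1 + 2/5*h_2 + 1/4*h_3 + 1/10*h_4

Substituting h_3 = 0 and rearranging gives the linear system (I - Q) h = 1:
  [3/4, -1/20, -11/20, -1/10] . (h_0, h_1, h_2, h_4) = 1
  [-1/20, 4/5, -11/20, -1/10] . (h_0, h_1, h_2, h_4) = 1
  [-3/10, -1/10, 19/20, -1/4] . (h_0, h_1, h_2, h_4) = 1
  [-1/5, -1/20, -2/5, 9/10] . (h_0, h_1, h_2, h_4) = 1

Solving yields:
  h_0 = 20706/3569
  h_1 = 19488/3569
  h_2 = 16858/3569
  h_4 = 17142/3569

Starting state is 1, so the expected hitting time is h_1 = 19488/3569.

Answer: 19488/3569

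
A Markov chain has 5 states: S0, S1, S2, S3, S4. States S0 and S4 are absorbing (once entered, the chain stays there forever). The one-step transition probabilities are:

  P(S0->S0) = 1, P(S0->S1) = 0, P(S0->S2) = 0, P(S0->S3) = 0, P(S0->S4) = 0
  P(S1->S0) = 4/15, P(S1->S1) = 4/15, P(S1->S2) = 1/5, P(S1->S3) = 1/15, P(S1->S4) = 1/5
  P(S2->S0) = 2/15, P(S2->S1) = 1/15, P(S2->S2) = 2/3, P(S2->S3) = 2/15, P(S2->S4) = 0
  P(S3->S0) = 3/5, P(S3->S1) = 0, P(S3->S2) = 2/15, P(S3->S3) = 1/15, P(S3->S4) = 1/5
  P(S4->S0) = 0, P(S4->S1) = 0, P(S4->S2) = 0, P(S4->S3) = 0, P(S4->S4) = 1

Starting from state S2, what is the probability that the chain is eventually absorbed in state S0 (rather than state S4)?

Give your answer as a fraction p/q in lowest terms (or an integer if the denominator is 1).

Answer: 571/682

Derivation:
Let a_i = P(absorbed in S0 | start in state i).
Boundary conditions: a_S0 = 1, a_S4 = 0.
For each transient state i, a_i = sum_j P(i->j) * a_j:
  a_S1 = 4/15*a_S0 + 4/15*a_S1 + 1/5*a_S2 + 1/15*a_S3 + 1/5*a_S4
  a_S2 = 2/15*a_S0 + 1/15*a_S1 + 2/3*a_S2 + 2/15*a_S3 + 0*a_S4
  a_S3 = 3/5*a_S0 + 0*a_S1 + 2/15*a_S2 + 1/15*a_S3 + 1/5*a_S4

Substituting a_S0 = 1 and a_S4 = 0, rearrange to (I - Q) a = r where r[i] = P(i -> S0):
  [11/15, -1/5, -1/15] . (a_S1, a_S2, a_S3) = 4/15
  [-1/15, 1/3, -2/15] . (a_S1, a_S2, a_S3) = 2/15
  [0, -2/15, 14/15] . (a_S1, a_S2, a_S3) = 3/5

Solving yields:
  a_S1 = 41/62
  a_S2 = 571/682
  a_S3 = 260/341

Starting state is S2, so the absorption probability is a_S2 = 571/682.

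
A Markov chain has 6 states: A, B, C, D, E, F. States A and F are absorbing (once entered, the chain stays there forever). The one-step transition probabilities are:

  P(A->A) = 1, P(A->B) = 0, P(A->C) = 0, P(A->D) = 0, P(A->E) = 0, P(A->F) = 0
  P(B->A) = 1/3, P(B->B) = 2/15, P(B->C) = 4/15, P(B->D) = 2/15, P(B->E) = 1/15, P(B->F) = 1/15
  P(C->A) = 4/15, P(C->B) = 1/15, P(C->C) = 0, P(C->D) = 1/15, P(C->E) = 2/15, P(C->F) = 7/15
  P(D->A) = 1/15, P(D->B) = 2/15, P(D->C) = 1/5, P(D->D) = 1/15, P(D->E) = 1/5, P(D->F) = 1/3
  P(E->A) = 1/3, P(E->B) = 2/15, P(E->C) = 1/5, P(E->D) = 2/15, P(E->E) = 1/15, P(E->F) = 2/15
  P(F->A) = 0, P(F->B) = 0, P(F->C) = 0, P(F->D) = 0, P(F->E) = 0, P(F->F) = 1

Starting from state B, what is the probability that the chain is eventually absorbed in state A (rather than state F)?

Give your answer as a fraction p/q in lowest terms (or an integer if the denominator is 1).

Answer: 6611/10779

Derivation:
Let a_i = P(absorbed in A | start in state i).
Boundary conditions: a_A = 1, a_F = 0.
For each transient state i, a_i = sum_j P(i->j) * a_j:
  a_B = 1/3*a_A + 2/15*a_B + 4/15*a_C + 2/15*a_D + 1/15*a_E + 1/15*a_F
  a_C = 4/15*a_A + 1/15*a_B + 0*a_C + 1/15*a_D + 2/15*a_E + 7/15*a_F
  a_D = 1/15*a_A + 2/15*a_B + 1/5*a_C + 1/15*a_D + 1/5*a_E + 1/3*a_F
  a_E = 1/3*a_A + 2/15*a_B + 1/5*a_C + 2/15*a_D + 1/15*a_E + 2/15*a_F

Substituting a_A = 1 and a_F = 0, rearrange to (I - Q) a = r where r[i] = P(i -> A):
  [13/15, -4/15, -2/15, -1/15] . (a_B, a_C, a_D, a_E) = 1/3
  [-1/15, 1, -1/15, -2/15] . (a_B, a_C, a_D, a_E) = 4/15
  [-2/15, -1/5, 14/15, -1/5] . (a_B, a_C, a_D, a_E) = 1/15
  [-2/15, -1/5, -2/15, 14/15] . (a_B, a_C, a_D, a_E) = 1/3

Solving yields:
  a_B = 6611/10779
  a_C = 1475/3593
  a_D = 4016/10779
  a_E = 6316/10779

Starting state is B, so the absorption probability is a_B = 6611/10779.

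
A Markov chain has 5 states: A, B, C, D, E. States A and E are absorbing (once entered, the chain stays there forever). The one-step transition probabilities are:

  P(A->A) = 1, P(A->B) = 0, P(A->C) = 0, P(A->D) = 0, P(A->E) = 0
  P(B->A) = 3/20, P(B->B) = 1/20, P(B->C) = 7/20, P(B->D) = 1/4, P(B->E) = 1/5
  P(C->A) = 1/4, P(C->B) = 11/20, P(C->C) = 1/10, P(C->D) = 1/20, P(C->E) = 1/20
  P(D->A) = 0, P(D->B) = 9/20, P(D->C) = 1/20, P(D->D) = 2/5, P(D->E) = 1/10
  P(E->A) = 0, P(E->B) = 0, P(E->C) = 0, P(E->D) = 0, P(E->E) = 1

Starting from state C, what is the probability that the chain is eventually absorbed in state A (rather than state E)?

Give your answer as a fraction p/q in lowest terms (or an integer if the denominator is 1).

Let a_i = P(absorbed in A | start in state i).
Boundary conditions: a_A = 1, a_E = 0.
For each transient state i, a_i = sum_j P(i->j) * a_j:
  a_B = 3/20*a_A + 1/20*a_B + 7/20*a_C + 1/4*a_D + 1/5*a_E
  a_C = 1/4*a_A + 11/20*a_B + 1/10*a_C + 1/20*a_D + 1/20*a_E
  a_D = 0*a_A + 9/20*a_B + 1/20*a_C + 2/5*a_D + 1/10*a_E

Substituting a_A = 1 and a_E = 0, rearrange to (I - Q) a = r where r[i] = P(i -> A):
  [19/20, -7/20, -1/4] . (a_B, a_C, a_D) = 3/20
  [-11/20, 9/10, -1/20] . (a_B, a_C, a_D) = 1/4
  [-9/20, -1/20, 3/5] . (a_B, a_C, a_D) = 0

Solving yields:
  a_B = 1090/2233
  a_C = 1338/2233
  a_D = 929/2233

Starting state is C, so the absorption probability is a_C = 1338/2233.

Answer: 1338/2233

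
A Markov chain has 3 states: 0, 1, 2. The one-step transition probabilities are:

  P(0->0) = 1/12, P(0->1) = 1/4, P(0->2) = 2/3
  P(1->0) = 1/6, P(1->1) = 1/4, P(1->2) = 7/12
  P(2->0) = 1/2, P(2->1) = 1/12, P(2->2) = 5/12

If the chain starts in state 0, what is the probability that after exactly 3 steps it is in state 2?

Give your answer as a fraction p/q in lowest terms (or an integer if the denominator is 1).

Answer: 925/1728

Derivation:
Computing P^3 by repeated multiplication:
P^1 =
  0: [1/12, 1/4, 2/3]
  1: [1/6, 1/4, 7/12]
  2: [1/2, 1/12, 5/12]
P^2 =
  0: [55/144, 5/36, 23/48]
  1: [25/72, 11/72, 1/2]
  2: [19/72, 13/72, 5/9]
P^3 =
  0: [509/1728, 49/288, 925/1728]
  1: [263/864, 1/6, 457/864]
  2: [95/288, 17/108, 443/864]

(P^3)[0 -> 2] = 925/1728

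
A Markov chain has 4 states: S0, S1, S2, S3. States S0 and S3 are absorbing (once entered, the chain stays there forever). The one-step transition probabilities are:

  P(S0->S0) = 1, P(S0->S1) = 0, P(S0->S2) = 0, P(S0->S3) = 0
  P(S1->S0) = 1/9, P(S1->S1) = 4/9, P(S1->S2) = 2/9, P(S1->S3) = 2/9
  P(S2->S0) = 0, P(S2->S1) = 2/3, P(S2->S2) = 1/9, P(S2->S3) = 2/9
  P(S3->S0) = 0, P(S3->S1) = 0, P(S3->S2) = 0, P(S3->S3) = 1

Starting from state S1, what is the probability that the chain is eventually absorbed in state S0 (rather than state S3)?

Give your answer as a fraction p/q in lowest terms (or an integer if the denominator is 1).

Let a_i = P(absorbed in S0 | start in state i).
Boundary conditions: a_S0 = 1, a_S3 = 0.
For each transient state i, a_i = sum_j P(i->j) * a_j:
  a_S1 = 1/9*a_S0 + 4/9*a_S1 + 2/9*a_S2 + 2/9*a_S3
  a_S2 = 0*a_S0 + 2/3*a_S1 + 1/9*a_S2 + 2/9*a_S3

Substituting a_S0 = 1 and a_S3 = 0, rearrange to (I - Q) a = r where r[i] = P(i -> S0):
  [5/9, -2/9] . (a_S1, a_S2) = 1/9
  [-2/3, 8/9] . (a_S1, a_S2) = 0

Solving yields:
  a_S1 = 2/7
  a_S2 = 3/14

Starting state is S1, so the absorption probability is a_S1 = 2/7.

Answer: 2/7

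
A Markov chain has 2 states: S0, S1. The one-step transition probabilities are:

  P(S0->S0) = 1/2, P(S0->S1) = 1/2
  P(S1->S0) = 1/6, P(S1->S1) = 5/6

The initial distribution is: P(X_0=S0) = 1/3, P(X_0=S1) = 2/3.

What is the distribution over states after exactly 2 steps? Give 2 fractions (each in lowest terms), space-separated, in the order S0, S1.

Answer: 7/27 20/27

Derivation:
Propagating the distribution step by step (d_{t+1} = d_t * P):
d_0 = (S0=1/3, S1=2/3)
  d_1[S0] = 1/3*1/2 + 2/3*1/6 = 5/18
  d_1[S1] = 1/3*1/2 + 2/3*5/6 = 13/18
d_1 = (S0=5/18, S1=13/18)
  d_2[S0] = 5/18*1/2 + 13/18*1/6 = 7/27
  d_2[S1] = 5/18*1/2 + 13/18*5/6 = 20/27
d_2 = (S0=7/27, S1=20/27)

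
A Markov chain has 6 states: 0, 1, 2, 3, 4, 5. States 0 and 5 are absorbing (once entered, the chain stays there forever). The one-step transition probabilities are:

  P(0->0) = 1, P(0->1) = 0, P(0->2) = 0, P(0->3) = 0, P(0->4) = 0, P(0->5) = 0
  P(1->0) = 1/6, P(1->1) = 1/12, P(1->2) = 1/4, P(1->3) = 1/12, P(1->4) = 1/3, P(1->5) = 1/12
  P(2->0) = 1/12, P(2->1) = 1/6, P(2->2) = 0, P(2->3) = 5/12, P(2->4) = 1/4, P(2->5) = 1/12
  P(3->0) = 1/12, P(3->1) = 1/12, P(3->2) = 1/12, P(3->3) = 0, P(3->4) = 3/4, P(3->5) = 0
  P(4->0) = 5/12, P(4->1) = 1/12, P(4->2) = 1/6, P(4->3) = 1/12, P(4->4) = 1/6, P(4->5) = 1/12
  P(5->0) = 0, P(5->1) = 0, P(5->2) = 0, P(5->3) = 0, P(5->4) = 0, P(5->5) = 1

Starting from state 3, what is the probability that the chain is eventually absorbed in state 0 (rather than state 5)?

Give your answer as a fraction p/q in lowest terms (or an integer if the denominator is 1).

Answer: 4106/5047

Derivation:
Let a_i = P(absorbed in 0 | start in state i).
Boundary conditions: a_0 = 1, a_5 = 0.
For each transient state i, a_i = sum_j P(i->j) * a_j:
  a_1 = 1/6*a_0 + 1/12*a_1 + 1/4*a_2 + 1/12*a_3 + 1/3*a_4 + 1/12*a_5
  a_2 = 1/12*a_0 + 1/6*a_1 + 0*a_2 + 5/12*a_3 + 1/4*a_4 + 1/12*a_5
  a_3 = 1/12*a_0 + 1/12*a_1 + 1/12*a_2 + 0*a_3 + 3/4*a_4 + 0*a_5
  a_4 = 5/12*a_0 + 1/12*a_1 + 1/6*a_2 + 1/12*a_3 + 1/6*a_4 + 1/12*a_5

Substituting a_0 = 1 and a_5 = 0, rearrange to (I - Q) a = r where r[i] = P(i -> 0):
  [11/12, -1/4, -1/12, -1/3] . (a_1, a_2, a_3, a_4) = 1/6
  [-1/6, 1, -5/12, -1/4] . (a_1, a_2, a_3, a_4) = 1/12
  [-1/12, -1/12, 1, -3/4] . (a_1, a_2, a_3, a_4) = 1/12
  [-1/12, -1/6, -1/12, 5/6] . (a_1, a_2, a_3, a_4) = 5/12

Solving yields:
  a_1 = 3803/5047
  a_2 = 3783/5047
  a_3 = 4106/5047
  a_4 = 4071/5047

Starting state is 3, so the absorption probability is a_3 = 4106/5047.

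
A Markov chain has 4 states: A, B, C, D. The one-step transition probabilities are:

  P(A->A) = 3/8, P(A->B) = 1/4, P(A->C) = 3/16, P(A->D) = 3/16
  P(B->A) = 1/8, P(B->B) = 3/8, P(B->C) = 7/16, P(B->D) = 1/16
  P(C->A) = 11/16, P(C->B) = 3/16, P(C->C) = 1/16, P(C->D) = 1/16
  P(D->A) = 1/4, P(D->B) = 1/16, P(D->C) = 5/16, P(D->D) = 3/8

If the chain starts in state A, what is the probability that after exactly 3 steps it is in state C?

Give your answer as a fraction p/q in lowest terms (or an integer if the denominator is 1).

Answer: 483/2048

Derivation:
Computing P^3 by repeated multiplication:
P^1 =
  A: [3/8, 1/4, 3/16, 3/16]
  B: [1/8, 3/8, 7/16, 1/16]
  C: [11/16, 3/16, 1/16, 1/16]
  D: [1/4, 1/16, 5/16, 3/8]
P^2 =
  A: [89/256, 15/64, 1/4, 43/256]
  B: [105/256, 33/128, 15/64, 25/256]
  C: [87/256, 33/128, 15/64, 43/256]
  D: [105/256, 43/256, 27/128, 27/128]
P^3 =
  A: [765/2048, 951/4096, 483/2048, 649/4096]
  B: [761/2048, 1021/4096, 481/2048, 591/4096]
  C: [743/2048, 967/4096, 499/2048, 645/4096]
  D: [763/2048, 447/2048, 235/1024, 23/128]

(P^3)[A -> C] = 483/2048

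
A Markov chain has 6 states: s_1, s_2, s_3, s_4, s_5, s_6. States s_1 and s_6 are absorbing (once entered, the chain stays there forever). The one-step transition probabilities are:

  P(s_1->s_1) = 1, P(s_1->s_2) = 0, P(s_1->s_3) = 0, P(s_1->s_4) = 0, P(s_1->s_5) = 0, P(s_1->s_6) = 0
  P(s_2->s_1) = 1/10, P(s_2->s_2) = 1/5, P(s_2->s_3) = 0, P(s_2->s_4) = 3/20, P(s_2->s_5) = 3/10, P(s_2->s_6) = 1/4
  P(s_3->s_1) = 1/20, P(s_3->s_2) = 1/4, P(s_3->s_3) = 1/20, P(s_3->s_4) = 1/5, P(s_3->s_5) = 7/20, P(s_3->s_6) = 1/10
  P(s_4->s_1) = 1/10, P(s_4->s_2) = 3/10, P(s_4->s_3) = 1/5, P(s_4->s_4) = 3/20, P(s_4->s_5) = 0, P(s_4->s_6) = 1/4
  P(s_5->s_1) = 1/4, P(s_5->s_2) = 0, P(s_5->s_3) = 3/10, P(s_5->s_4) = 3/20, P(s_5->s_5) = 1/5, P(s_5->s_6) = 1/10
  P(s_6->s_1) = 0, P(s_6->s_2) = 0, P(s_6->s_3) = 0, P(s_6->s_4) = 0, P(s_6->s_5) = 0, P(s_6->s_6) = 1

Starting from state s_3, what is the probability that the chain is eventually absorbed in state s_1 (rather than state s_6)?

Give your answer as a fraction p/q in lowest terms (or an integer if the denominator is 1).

Answer: 5809/13453

Derivation:
Let a_i = P(absorbed in s_1 | start in state i).
Boundary conditions: a_s_1 = 1, a_s_6 = 0.
For each transient state i, a_i = sum_j P(i->j) * a_j:
  a_s_2 = 1/10*a_s_1 + 1/5*a_s_2 + 0*a_s_3 + 3/20*a_s_4 + 3/10*a_s_5 + 1/4*a_s_6
  a_s_3 = 1/20*a_s_1 + 1/4*a_s_2 + 1/20*a_s_3 + 1/5*a_s_4 + 7/20*a_s_5 + 1/10*a_s_6
  a_s_4 = 1/10*a_s_1 + 3/10*a_s_2 + 1/5*a_s_3 + 3/20*a_s_4 + 0*a_s_5 + 1/4*a_s_6
  a_s_5 = 1/4*a_s_1 + 0*a_s_2 + 3/10*a_s_3 + 3/20*a_s_4 + 1/5*a_s_5 + 1/10*a_s_6

Substituting a_s_1 = 1 and a_s_6 = 0, rearrange to (I - Q) a = r where r[i] = P(i -> s_1):
  [4/5, 0, -3/20, -3/10] . (a_s_2, a_s_3, a_s_4, a_s_5) = 1/10
  [-1/4, 19/20, -1/5, -7/20] . (a_s_2, a_s_3, a_s_4, a_s_5) = 1/20
  [-3/10, -1/5, 17/20, 0] . (a_s_2, a_s_3, a_s_4, a_s_5) = 1/10
  [0, -3/10, -3/20, 4/5] . (a_s_2, a_s_3, a_s_4, a_s_5) = 1/4

Solving yields:
  a_s_2 = 10639/26906
  a_s_3 = 5809/13453
  a_s_4 = 4827/13453
  a_s_5 = 1325/2446

Starting state is s_3, so the absorption probability is a_s_3 = 5809/13453.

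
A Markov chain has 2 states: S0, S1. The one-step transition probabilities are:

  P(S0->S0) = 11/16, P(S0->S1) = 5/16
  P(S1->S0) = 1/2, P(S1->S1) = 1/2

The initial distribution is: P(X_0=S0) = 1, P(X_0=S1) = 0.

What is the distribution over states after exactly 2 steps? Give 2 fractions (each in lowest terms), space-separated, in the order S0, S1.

Answer: 161/256 95/256

Derivation:
Propagating the distribution step by step (d_{t+1} = d_t * P):
d_0 = (S0=1, S1=0)
  d_1[S0] = 1*11/16 + 0*1/2 = 11/16
  d_1[S1] = 1*5/16 + 0*1/2 = 5/16
d_1 = (S0=11/16, S1=5/16)
  d_2[S0] = 11/16*11/16 + 5/16*1/2 = 161/256
  d_2[S1] = 11/16*5/16 + 5/16*1/2 = 95/256
d_2 = (S0=161/256, S1=95/256)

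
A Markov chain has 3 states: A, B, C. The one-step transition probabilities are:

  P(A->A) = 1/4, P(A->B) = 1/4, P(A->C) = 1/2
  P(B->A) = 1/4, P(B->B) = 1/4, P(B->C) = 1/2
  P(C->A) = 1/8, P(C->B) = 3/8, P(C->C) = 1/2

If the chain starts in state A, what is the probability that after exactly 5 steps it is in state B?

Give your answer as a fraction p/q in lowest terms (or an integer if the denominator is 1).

Computing P^5 by repeated multiplication:
P^1 =
  A: [1/4, 1/4, 1/2]
  B: [1/4, 1/4, 1/2]
  C: [1/8, 3/8, 1/2]
P^2 =
  A: [3/16, 5/16, 1/2]
  B: [3/16, 5/16, 1/2]
  C: [3/16, 5/16, 1/2]
P^3 =
  A: [3/16, 5/16, 1/2]
  B: [3/16, 5/16, 1/2]
  C: [3/16, 5/16, 1/2]
P^4 =
  A: [3/16, 5/16, 1/2]
  B: [3/16, 5/16, 1/2]
  C: [3/16, 5/16, 1/2]
P^5 =
  A: [3/16, 5/16, 1/2]
  B: [3/16, 5/16, 1/2]
  C: [3/16, 5/16, 1/2]

(P^5)[A -> B] = 5/16

Answer: 5/16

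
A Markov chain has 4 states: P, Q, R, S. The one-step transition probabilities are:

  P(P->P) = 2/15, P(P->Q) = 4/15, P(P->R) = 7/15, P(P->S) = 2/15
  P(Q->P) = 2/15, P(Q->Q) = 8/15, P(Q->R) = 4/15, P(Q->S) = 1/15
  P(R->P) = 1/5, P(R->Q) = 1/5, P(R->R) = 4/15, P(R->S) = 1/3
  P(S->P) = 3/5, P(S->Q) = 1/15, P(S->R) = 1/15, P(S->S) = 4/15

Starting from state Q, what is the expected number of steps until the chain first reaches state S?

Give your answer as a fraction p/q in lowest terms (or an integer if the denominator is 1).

Let h_i = expected steps to first reach S from state i.
Boundary: h_S = 0.
First-step equations for the other states:
  h_P = 1 + 2/15*h_P + 4/15*h_Q + 7/15*h_R + 2/15*h_S
  h_Q = 1 + 2/15*h_P + 8/15*h_Q + 4/15*h_R + 1/15*h_S
  h_R = 1 + 1/5*h_P + 1/5*h_Q + 4/15*h_R + 1/3*h_S

Substituting h_S = 0 and rearranging gives the linear system (I - Q) h = 1:
  [13/15, -4/15, -7/15] . (h_P, h_Q, h_R) = 1
  [-2/15, 7/15, -4/15] . (h_P, h_Q, h_R) = 1
  [-1/5, -1/5, 11/15] . (h_P, h_Q, h_R) = 1

Solving yields:
  h_P = 45/8
  h_Q = 333/52
  h_R = 483/104

Starting state is Q, so the expected hitting time is h_Q = 333/52.

Answer: 333/52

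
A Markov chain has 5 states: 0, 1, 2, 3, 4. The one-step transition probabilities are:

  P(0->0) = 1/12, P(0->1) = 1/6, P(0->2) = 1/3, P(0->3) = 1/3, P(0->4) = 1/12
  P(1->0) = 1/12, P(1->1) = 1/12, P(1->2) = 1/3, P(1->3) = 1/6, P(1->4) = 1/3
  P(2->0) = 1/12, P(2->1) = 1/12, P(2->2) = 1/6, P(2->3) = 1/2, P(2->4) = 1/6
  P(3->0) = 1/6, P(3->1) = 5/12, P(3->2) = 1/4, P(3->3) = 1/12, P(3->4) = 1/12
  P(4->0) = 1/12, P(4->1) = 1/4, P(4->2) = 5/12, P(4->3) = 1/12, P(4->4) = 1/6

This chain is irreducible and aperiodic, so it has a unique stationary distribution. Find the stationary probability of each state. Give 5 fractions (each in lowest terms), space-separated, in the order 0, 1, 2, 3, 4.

The stationary distribution satisfies pi = pi * P, i.e.:
  pi_0 = 1/12*pi_0 + 1/12*pi_1 + 1/12*pi_2 + 1/6*pi_3 + 1/12*pi_4
  pi_1 = 1/6*pi_0 + 1/12*pi_1 + 1/12*pi_2 + 5/12*pi_3 + 1/4*pi_4
  pi_2 = 1/3*pi_0 + 1/3*pi_1 + 1/6*pi_2 + 1/4*pi_3 + 5/12*pi_4
  pi_3 = 1/3*pi_0 + 1/6*pi_1 + 1/2*pi_2 + 1/12*pi_3 + 1/12*pi_4
  pi_4 = 1/12*pi_0 + 1/3*pi_1 + 1/6*pi_2 + 1/12*pi_3 + 1/6*pi_4
with normalization: pi_0 + pi_1 + pi_2 + pi_3 + pi_4 = 1.

Using the first 4 balance equations plus normalization, the linear system A*pi = b is:
  [-11/12, 1/12, 1/12, 1/6, 1/12] . pi = 0
  [1/6, -11/12, 1/12, 5/12, 1/4] . pi = 0
  [1/3, 1/3, -5/6, 1/4, 5/12] . pi = 0
  [1/3, 1/6, 1/2, -11/12, 1/12] . pi = 0
  [1, 1, 1, 1, 1] . pi = 1

Solving yields:
  pi_0 = 55/531
  pi_1 = 107/531
  pi_2 = 149/531
  pi_3 = 43/177
  pi_4 = 91/531

Verification (pi * P):
  55/531*1/12 + 107/531*1/12 + 149/531*1/12 + 43/177*1/6 + 91/531*1/12 = 55/531 = pi_0  (ok)
  55/531*1/6 + 107/531*1/12 + 149/531*1/12 + 43/177*5/12 + 91/531*1/4 = 107/531 = pi_1  (ok)
  55/531*1/3 + 107/531*1/3 + 149/531*1/6 + 43/177*1/4 + 91/531*5/12 = 149/531 = pi_2  (ok)
  55/531*1/3 + 107/531*1/6 + 149/531*1/2 + 43/177*1/12 + 91/531*1/12 = 43/177 = pi_3  (ok)
  55/531*1/12 + 107/531*1/3 + 149/531*1/6 + 43/177*1/12 + 91/531*1/6 = 91/531 = pi_4  (ok)

Answer: 55/531 107/531 149/531 43/177 91/531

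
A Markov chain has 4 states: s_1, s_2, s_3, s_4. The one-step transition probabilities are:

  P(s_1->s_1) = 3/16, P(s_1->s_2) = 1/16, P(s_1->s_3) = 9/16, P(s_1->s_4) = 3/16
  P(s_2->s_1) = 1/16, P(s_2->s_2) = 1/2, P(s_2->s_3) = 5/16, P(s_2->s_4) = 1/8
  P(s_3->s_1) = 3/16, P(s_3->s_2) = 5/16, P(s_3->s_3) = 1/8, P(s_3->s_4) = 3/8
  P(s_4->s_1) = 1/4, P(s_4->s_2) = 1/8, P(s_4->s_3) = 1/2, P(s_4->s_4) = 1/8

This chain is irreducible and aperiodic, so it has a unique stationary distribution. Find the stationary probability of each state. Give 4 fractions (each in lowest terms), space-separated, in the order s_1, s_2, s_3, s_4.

Answer: 638/3849 1090/3849 1280/3849 841/3849

Derivation:
The stationary distribution satisfies pi = pi * P, i.e.:
  pi_s_1 = 3/16*pi_s_1 + 1/16*pi_s_2 + 3/16*pi_s_3 + 1/4*pi_s_4
  pi_s_2 = 1/16*pi_s_1 + 1/2*pi_s_2 + 5/16*pi_s_3 + 1/8*pi_s_4
  pi_s_3 = 9/16*pi_s_1 + 5/16*pi_s_2 + 1/8*pi_s_3 + 1/2*pi_s_4
  pi_s_4 = 3/16*pi_s_1 + 1/8*pi_s_2 + 3/8*pi_s_3 + 1/8*pi_s_4
with normalization: pi_s_1 + pi_s_2 + pi_s_3 + pi_s_4 = 1.

Using the first 3 balance equations plus normalization, the linear system A*pi = b is:
  [-13/16, 1/16, 3/16, 1/4] . pi = 0
  [1/16, -1/2, 5/16, 1/8] . pi = 0
  [9/16, 5/16, -7/8, 1/2] . pi = 0
  [1, 1, 1, 1] . pi = 1

Solving yields:
  pi_s_1 = 638/3849
  pi_s_2 = 1090/3849
  pi_s_3 = 1280/3849
  pi_s_4 = 841/3849

Verification (pi * P):
  638/3849*3/16 + 1090/3849*1/16 + 1280/3849*3/16 + 841/3849*1/4 = 638/3849 = pi_s_1  (ok)
  638/3849*1/16 + 1090/3849*1/2 + 1280/3849*5/16 + 841/3849*1/8 = 1090/3849 = pi_s_2  (ok)
  638/3849*9/16 + 1090/3849*5/16 + 1280/3849*1/8 + 841/3849*1/2 = 1280/3849 = pi_s_3  (ok)
  638/3849*3/16 + 1090/3849*1/8 + 1280/3849*3/8 + 841/3849*1/8 = 841/3849 = pi_s_4  (ok)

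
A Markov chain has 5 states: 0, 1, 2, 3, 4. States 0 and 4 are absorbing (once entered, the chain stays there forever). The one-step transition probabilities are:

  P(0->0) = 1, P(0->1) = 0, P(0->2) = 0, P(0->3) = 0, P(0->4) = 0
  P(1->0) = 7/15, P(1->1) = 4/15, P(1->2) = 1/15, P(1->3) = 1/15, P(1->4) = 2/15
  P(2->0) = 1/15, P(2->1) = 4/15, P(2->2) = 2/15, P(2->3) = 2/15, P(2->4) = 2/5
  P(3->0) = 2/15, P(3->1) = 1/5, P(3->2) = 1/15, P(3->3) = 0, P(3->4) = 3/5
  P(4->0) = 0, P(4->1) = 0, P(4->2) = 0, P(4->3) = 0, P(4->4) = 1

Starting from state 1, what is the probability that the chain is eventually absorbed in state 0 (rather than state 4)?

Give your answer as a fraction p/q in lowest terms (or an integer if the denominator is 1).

Let a_i = P(absorbed in 0 | start in state i).
Boundary conditions: a_0 = 1, a_4 = 0.
For each transient state i, a_i = sum_j P(i->j) * a_j:
  a_1 = 7/15*a_0 + 4/15*a_1 + 1/15*a_2 + 1/15*a_3 + 2/15*a_4
  a_2 = 1/15*a_0 + 4/15*a_1 + 2/15*a_2 + 2/15*a_3 + 2/5*a_4
  a_3 = 2/15*a_0 + 1/5*a_1 + 1/15*a_2 + 0*a_3 + 3/5*a_4

Substituting a_0 = 1 and a_4 = 0, rearrange to (I - Q) a = r where r[i] = P(i -> 0):
  [11/15, -1/15, -1/15] . (a_1, a_2, a_3) = 7/15
  [-4/15, 13/15, -2/15] . (a_1, a_2, a_3) = 1/15
  [-1/5, -1/15, 1] . (a_1, a_2, a_3) = 2/15

Solving yields:
  a_1 = 1397/2014
  a_2 = 338/1007
  a_3 = 593/2014

Starting state is 1, so the absorption probability is a_1 = 1397/2014.

Answer: 1397/2014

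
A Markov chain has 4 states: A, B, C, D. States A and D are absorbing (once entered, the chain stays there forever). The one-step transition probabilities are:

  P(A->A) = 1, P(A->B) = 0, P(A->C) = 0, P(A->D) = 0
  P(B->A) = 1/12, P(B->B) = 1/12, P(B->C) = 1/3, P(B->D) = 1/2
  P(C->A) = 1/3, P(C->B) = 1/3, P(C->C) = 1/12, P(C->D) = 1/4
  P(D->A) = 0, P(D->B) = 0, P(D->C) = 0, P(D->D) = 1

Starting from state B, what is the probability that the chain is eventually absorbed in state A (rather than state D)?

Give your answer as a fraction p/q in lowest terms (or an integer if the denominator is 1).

Answer: 9/35

Derivation:
Let a_i = P(absorbed in A | start in state i).
Boundary conditions: a_A = 1, a_D = 0.
For each transient state i, a_i = sum_j P(i->j) * a_j:
  a_B = 1/12*a_A + 1/12*a_B + 1/3*a_C + 1/2*a_D
  a_C = 1/3*a_A + 1/3*a_B + 1/12*a_C + 1/4*a_D

Substituting a_A = 1 and a_D = 0, rearrange to (I - Q) a = r where r[i] = P(i -> A):
  [11/12, -1/3] . (a_B, a_C) = 1/12
  [-1/3, 11/12] . (a_B, a_C) = 1/3

Solving yields:
  a_B = 9/35
  a_C = 16/35

Starting state is B, so the absorption probability is a_B = 9/35.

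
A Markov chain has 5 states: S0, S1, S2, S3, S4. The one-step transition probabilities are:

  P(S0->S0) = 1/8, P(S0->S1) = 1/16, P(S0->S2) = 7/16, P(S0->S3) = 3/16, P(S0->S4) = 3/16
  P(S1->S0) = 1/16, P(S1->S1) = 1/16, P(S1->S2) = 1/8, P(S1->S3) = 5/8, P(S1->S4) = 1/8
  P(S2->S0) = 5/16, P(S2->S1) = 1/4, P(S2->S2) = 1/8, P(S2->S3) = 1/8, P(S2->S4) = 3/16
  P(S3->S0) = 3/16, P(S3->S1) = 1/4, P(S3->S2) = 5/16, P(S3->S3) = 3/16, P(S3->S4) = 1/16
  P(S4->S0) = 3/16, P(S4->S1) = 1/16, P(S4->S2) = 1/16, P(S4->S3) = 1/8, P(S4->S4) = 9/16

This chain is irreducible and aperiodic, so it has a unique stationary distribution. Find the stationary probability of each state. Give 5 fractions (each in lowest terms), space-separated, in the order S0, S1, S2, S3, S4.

Answer: 9323/50611 7255/50611 10584/50611 11239/50611 1110/4601

Derivation:
The stationary distribution satisfies pi = pi * P, i.e.:
  pi_S0 = 1/8*pi_S0 + 1/16*pi_S1 + 5/16*pi_S2 + 3/16*pi_S3 + 3/16*pi_S4
  pi_S1 = 1/16*pi_S0 + 1/16*pi_S1 + 1/4*pi_S2 + 1/4*pi_S3 + 1/16*pi_S4
  pi_S2 = 7/16*pi_S0 + 1/8*pi_S1 + 1/8*pi_S2 + 5/16*pi_S3 + 1/16*pi_S4
  pi_S3 = 3/16*pi_S0 + 5/8*pi_S1 + 1/8*pi_S2 + 3/16*pi_S3 + 1/8*pi_S4
  pi_S4 = 3/16*pi_S0 + 1/8*pi_S1 + 3/16*pi_S2 + 1/16*pi_S3 + 9/16*pi_S4
with normalization: pi_S0 + pi_S1 + pi_S2 + pi_S3 + pi_S4 = 1.

Using the first 4 balance equations plus normalization, the linear system A*pi = b is:
  [-7/8, 1/16, 5/16, 3/16, 3/16] . pi = 0
  [1/16, -15/16, 1/4, 1/4, 1/16] . pi = 0
  [7/16, 1/8, -7/8, 5/16, 1/16] . pi = 0
  [3/16, 5/8, 1/8, -13/16, 1/8] . pi = 0
  [1, 1, 1, 1, 1] . pi = 1

Solving yields:
  pi_S0 = 9323/50611
  pi_S1 = 7255/50611
  pi_S2 = 10584/50611
  pi_S3 = 11239/50611
  pi_S4 = 1110/4601

Verification (pi * P):
  9323/50611*1/8 + 7255/50611*1/16 + 10584/50611*5/16 + 11239/50611*3/16 + 1110/4601*3/16 = 9323/50611 = pi_S0  (ok)
  9323/50611*1/16 + 7255/50611*1/16 + 10584/50611*1/4 + 11239/50611*1/4 + 1110/4601*1/16 = 7255/50611 = pi_S1  (ok)
  9323/50611*7/16 + 7255/50611*1/8 + 10584/50611*1/8 + 11239/50611*5/16 + 1110/4601*1/16 = 10584/50611 = pi_S2  (ok)
  9323/50611*3/16 + 7255/50611*5/8 + 10584/50611*1/8 + 11239/50611*3/16 + 1110/4601*1/8 = 11239/50611 = pi_S3  (ok)
  9323/50611*3/16 + 7255/50611*1/8 + 10584/50611*3/16 + 11239/50611*1/16 + 1110/4601*9/16 = 1110/4601 = pi_S4  (ok)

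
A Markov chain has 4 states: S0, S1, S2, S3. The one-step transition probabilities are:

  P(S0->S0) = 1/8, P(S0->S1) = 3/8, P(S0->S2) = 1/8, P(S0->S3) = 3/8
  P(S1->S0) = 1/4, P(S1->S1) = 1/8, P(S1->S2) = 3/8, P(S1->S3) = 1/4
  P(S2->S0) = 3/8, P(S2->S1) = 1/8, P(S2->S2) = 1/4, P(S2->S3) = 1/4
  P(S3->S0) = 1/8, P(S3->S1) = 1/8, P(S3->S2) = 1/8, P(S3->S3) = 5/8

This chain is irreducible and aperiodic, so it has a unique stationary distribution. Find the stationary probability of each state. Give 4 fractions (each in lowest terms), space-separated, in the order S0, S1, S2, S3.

The stationary distribution satisfies pi = pi * P, i.e.:
  pi_S0 = 1/8*pi_S0 + 1/4*pi_S1 + 3/8*pi_S2 + 1/8*pi_S3
  pi_S1 = 3/8*pi_S0 + 1/8*pi_S1 + 1/8*pi_S2 + 1/8*pi_S3
  pi_S2 = 1/8*pi_S0 + 3/8*pi_S1 + 1/4*pi_S2 + 1/8*pi_S3
  pi_S3 = 3/8*pi_S0 + 1/4*pi_S1 + 1/4*pi_S2 + 5/8*pi_S3
with normalization: pi_S0 + pi_S1 + pi_S2 + pi_S3 = 1.

Using the first 3 balance equations plus normalization, the linear system A*pi = b is:
  [-7/8, 1/4, 3/8, 1/8] . pi = 0
  [3/8, -7/8, 1/8, 1/8] . pi = 0
  [1/8, 3/8, -3/4, 1/8] . pi = 0
  [1, 1, 1, 1] . pi = 1

Solving yields:
  pi_S0 = 83/426
  pi_S1 = 37/213
  pi_S2 = 41/213
  pi_S3 = 187/426

Verification (pi * P):
  83/426*1/8 + 37/213*1/4 + 41/213*3/8 + 187/426*1/8 = 83/426 = pi_S0  (ok)
  83/426*3/8 + 37/213*1/8 + 41/213*1/8 + 187/426*1/8 = 37/213 = pi_S1  (ok)
  83/426*1/8 + 37/213*3/8 + 41/213*1/4 + 187/426*1/8 = 41/213 = pi_S2  (ok)
  83/426*3/8 + 37/213*1/4 + 41/213*1/4 + 187/426*5/8 = 187/426 = pi_S3  (ok)

Answer: 83/426 37/213 41/213 187/426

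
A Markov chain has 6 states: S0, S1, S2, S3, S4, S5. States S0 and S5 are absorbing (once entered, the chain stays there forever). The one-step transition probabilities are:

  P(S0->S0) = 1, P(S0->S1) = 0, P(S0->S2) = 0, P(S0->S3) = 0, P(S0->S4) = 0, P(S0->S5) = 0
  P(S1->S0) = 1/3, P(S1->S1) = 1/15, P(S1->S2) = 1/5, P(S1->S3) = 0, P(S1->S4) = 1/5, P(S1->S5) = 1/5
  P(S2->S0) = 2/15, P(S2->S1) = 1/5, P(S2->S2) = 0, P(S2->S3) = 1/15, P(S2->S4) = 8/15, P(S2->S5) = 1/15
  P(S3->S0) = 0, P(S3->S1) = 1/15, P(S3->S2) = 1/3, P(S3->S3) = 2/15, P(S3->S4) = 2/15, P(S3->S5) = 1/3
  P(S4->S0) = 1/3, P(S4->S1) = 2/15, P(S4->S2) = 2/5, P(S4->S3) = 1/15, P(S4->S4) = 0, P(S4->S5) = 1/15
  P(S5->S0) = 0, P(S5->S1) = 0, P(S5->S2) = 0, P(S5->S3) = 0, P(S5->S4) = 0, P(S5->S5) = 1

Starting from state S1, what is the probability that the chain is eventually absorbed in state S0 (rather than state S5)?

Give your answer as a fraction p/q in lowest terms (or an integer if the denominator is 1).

Let a_i = P(absorbed in S0 | start in state i).
Boundary conditions: a_S0 = 1, a_S5 = 0.
For each transient state i, a_i = sum_j P(i->j) * a_j:
  a_S1 = 1/3*a_S0 + 1/15*a_S1 + 1/5*a_S2 + 0*a_S3 + 1/5*a_S4 + 1/5*a_S5
  a_S2 = 2/15*a_S0 + 1/5*a_S1 + 0*a_S2 + 1/15*a_S3 + 8/15*a_S4 + 1/15*a_S5
  a_S3 = 0*a_S0 + 1/15*a_S1 + 1/3*a_S2 + 2/15*a_S3 + 2/15*a_S4 + 1/3*a_S5
  a_S4 = 1/3*a_S0 + 2/15*a_S1 + 2/5*a_S2 + 1/15*a_S3 + 0*a_S4 + 1/15*a_S5

Substituting a_S0 = 1 and a_S5 = 0, rearrange to (I - Q) a = r where r[i] = P(i -> S0):
  [14/15, -1/5, 0, -1/5] . (a_S1, a_S2, a_S3, a_S4) = 1/3
  [-1/5, 1, -1/15, -8/15] . (a_S1, a_S2, a_S3, a_S4) = 2/15
  [-1/15, -1/3, 13/15, -2/15] . (a_S1, a_S2, a_S3, a_S4) = 0
  [-2/15, -2/5, -1/15, 1] . (a_S1, a_S2, a_S3, a_S4) = 1/3

Solving yields:
  a_S1 = 2102/3203
  a_S2 = 4333/6406
  a_S3 = 2699/6406
  a_S4 = 4609/6406

Starting state is S1, so the absorption probability is a_S1 = 2102/3203.

Answer: 2102/3203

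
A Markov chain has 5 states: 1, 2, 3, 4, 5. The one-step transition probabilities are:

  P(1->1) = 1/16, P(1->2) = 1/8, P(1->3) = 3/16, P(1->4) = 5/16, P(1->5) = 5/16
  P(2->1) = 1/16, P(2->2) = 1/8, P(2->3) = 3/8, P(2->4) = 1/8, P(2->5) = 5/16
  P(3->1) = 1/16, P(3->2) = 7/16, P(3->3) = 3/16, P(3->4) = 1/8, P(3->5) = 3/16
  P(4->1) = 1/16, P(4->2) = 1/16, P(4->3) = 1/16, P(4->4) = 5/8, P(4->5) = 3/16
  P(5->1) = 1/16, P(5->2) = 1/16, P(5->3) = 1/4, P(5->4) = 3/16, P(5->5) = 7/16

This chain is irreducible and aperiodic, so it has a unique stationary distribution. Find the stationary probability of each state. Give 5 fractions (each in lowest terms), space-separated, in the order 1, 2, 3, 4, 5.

The stationary distribution satisfies pi = pi * P, i.e.:
  pi_1 = 1/16*pi_1 + 1/16*pi_2 + 1/16*pi_3 + 1/16*pi_4 + 1/16*pi_5
  pi_2 = 1/8*pi_1 + 1/8*pi_2 + 7/16*pi_3 + 1/16*pi_4 + 1/16*pi_5
  pi_3 = 3/16*pi_1 + 3/8*pi_2 + 3/16*pi_3 + 1/16*pi_4 + 1/4*pi_5
  pi_4 = 5/16*pi_1 + 1/8*pi_2 + 1/8*pi_3 + 5/8*pi_4 + 3/16*pi_5
  pi_5 = 5/16*pi_1 + 5/16*pi_2 + 3/16*pi_3 + 3/16*pi_4 + 7/16*pi_5
with normalization: pi_1 + pi_2 + pi_3 + pi_4 + pi_5 = 1.

Using the first 4 balance equations plus normalization, the linear system A*pi = b is:
  [-15/16, 1/16, 1/16, 1/16, 1/16] . pi = 0
  [1/8, -7/8, 7/16, 1/16, 1/16] . pi = 0
  [3/16, 3/8, -13/16, 1/16, 1/4] . pi = 0
  [5/16, 1/8, 1/8, -3/8, 3/16] . pi = 0
  [1, 1, 1, 1, 1] . pi = 1

Solving yields:
  pi_1 = 1/16
  pi_2 = 421/2832
  pi_3 = 551/2832
  pi_4 = 1313/4248
  pi_5 = 2423/8496

Verification (pi * P):
  1/16*1/16 + 421/2832*1/16 + 551/2832*1/16 + 1313/4248*1/16 + 2423/8496*1/16 = 1/16 = pi_1  (ok)
  1/16*1/8 + 421/2832*1/8 + 551/2832*7/16 + 1313/4248*1/16 + 2423/8496*1/16 = 421/2832 = pi_2  (ok)
  1/16*3/16 + 421/2832*3/8 + 551/2832*3/16 + 1313/4248*1/16 + 2423/8496*1/4 = 551/2832 = pi_3  (ok)
  1/16*5/16 + 421/2832*1/8 + 551/2832*1/8 + 1313/4248*5/8 + 2423/8496*3/16 = 1313/4248 = pi_4  (ok)
  1/16*5/16 + 421/2832*5/16 + 551/2832*3/16 + 1313/4248*3/16 + 2423/8496*7/16 = 2423/8496 = pi_5  (ok)

Answer: 1/16 421/2832 551/2832 1313/4248 2423/8496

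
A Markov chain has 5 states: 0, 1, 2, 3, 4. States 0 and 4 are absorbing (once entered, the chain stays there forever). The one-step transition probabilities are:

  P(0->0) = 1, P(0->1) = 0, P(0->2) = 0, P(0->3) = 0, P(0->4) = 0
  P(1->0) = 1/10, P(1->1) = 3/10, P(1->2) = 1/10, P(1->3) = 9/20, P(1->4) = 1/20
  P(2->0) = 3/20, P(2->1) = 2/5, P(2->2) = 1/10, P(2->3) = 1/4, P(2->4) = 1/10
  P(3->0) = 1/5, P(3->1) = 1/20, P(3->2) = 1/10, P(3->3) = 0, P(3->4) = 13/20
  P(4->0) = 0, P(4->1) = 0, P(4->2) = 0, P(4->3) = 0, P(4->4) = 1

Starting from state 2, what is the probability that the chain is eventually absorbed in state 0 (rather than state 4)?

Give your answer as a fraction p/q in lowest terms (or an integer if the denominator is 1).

Answer: 1711/4264

Derivation:
Let a_i = P(absorbed in 0 | start in state i).
Boundary conditions: a_0 = 1, a_4 = 0.
For each transient state i, a_i = sum_j P(i->j) * a_j:
  a_1 = 1/10*a_0 + 3/10*a_1 + 1/10*a_2 + 9/20*a_3 + 1/20*a_4
  a_2 = 3/20*a_0 + 2/5*a_1 + 1/10*a_2 + 1/4*a_3 + 1/10*a_4
  a_3 = 1/5*a_0 + 1/20*a_1 + 1/10*a_2 + 0*a_3 + 13/20*a_4

Substituting a_0 = 1 and a_4 = 0, rearrange to (I - Q) a = r where r[i] = P(i -> 0):
  [7/10, -1/10, -9/20] . (a_1, a_2, a_3) = 1/10
  [-2/5, 9/10, -1/4] . (a_1, a_2, a_3) = 3/20
  [-1/20, -1/10, 1] . (a_1, a_2, a_3) = 1/5

Solving yields:
  a_1 = 781/2132
  a_2 = 1711/4264
  a_3 = 551/2132

Starting state is 2, so the absorption probability is a_2 = 1711/4264.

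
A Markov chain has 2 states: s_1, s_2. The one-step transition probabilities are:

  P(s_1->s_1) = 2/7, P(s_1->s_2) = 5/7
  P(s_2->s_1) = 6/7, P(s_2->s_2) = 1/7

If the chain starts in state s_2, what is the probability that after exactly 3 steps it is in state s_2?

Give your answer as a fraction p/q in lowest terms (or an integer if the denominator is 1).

Computing P^3 by repeated multiplication:
P^1 =
  s_1: [2/7, 5/7]
  s_2: [6/7, 1/7]
P^2 =
  s_1: [34/49, 15/49]
  s_2: [18/49, 31/49]
P^3 =
  s_1: [158/343, 185/343]
  s_2: [222/343, 121/343]

(P^3)[s_2 -> s_2] = 121/343

Answer: 121/343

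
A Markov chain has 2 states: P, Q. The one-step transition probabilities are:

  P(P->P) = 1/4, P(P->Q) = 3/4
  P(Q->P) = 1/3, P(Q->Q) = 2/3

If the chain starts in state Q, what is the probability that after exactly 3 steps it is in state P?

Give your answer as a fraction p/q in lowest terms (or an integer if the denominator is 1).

Answer: 133/432

Derivation:
Computing P^3 by repeated multiplication:
P^1 =
  P: [1/4, 3/4]
  Q: [1/3, 2/3]
P^2 =
  P: [5/16, 11/16]
  Q: [11/36, 25/36]
P^3 =
  P: [59/192, 133/192]
  Q: [133/432, 299/432]

(P^3)[Q -> P] = 133/432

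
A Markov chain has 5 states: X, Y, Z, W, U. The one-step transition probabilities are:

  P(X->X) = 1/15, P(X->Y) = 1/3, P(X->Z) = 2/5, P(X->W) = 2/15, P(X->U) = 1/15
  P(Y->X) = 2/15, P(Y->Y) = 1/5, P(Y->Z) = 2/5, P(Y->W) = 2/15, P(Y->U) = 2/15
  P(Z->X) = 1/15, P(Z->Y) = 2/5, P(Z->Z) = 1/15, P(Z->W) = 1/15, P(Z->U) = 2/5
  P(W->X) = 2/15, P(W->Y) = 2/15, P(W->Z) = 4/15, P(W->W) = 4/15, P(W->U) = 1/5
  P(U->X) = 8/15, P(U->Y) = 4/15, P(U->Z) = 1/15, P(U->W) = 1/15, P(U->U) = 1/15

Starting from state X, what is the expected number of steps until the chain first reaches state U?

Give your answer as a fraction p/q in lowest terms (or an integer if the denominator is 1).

Let h_i = expected steps to first reach U from state i.
Boundary: h_U = 0.
First-step equations for the other states:
  h_X = 1 + 1/15*h_X + 1/3*h_Y + 2/5*h_Z + 2/15*h_W + 1/15*h_U
  h_Y = 1 + 2/15*h_X + 1/5*h_Y + 2/5*h_Z + 2/15*h_W + 2/15*h_U
  h_Z = 1 + 1/15*h_X + 2/5*h_Y + 1/15*h_Z + 1/15*h_W + 2/5*h_U
  h_W = 1 + 2/15*h_X + 2/15*h_Y + 4/15*h_Z + 4/15*h_W + 1/5*h_U

Substituting h_U = 0 and rearranging gives the linear system (I - Q) h = 1:
  [14/15, -1/3, -2/5, -2/15] . (h_X, h_Y, h_Z, h_W) = 1
  [-2/15, 4/5, -2/5, -2/15] . (h_X, h_Y, h_Z, h_W) = 1
  [-1/15, -2/5, 14/15, -1/15] . (h_X, h_Y, h_Z, h_W) = 1
  [-2/15, -2/15, -4/15, 11/15] . (h_X, h_Y, h_Z, h_W) = 1

Solving yields:
  h_X = 32895/6547
  h_Y = 30960/6547
  h_Z = 49485/13094
  h_W = 29535/6547

Starting state is X, so the expected hitting time is h_X = 32895/6547.

Answer: 32895/6547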